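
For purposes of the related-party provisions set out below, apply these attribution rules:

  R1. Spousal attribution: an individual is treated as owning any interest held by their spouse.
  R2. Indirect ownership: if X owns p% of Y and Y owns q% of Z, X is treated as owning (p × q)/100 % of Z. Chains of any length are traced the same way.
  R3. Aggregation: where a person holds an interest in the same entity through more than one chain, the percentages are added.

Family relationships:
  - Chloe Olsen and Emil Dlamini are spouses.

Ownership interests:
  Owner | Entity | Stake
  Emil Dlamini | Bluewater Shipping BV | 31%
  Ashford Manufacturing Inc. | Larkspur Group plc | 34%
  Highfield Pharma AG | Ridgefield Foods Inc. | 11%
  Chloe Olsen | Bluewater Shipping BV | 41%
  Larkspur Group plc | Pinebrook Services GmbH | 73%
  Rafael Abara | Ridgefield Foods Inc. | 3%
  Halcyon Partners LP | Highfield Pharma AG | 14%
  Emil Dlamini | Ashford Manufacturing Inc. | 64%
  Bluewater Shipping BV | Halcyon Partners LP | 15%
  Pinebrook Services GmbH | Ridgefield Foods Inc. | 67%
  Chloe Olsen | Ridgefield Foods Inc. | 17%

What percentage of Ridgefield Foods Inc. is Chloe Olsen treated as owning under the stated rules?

By spousal attribution (R1), Chloe Olsen is treated as also owning Emil Dlamini's interest in Bluewater Shipping BV, giving 41% + 31% = 72%.
By spousal attribution (R1), Chloe Olsen is treated as owning Emil Dlamini's 64% interest in Ashford Manufacturing Inc.
Chain via Bluewater Shipping BV → Halcyon Partners LP → Highfield Pharma AG (R2): 72% × 15% × 14% × 11% = 0.16632% of Ridgefield Foods Inc.
Direct interest in Ridgefield Foods Inc: 17%.
Chain via Ashford Manufacturing Inc. → Larkspur Group plc → Pinebrook Services GmbH (R2): 64% × 34% × 73% × 67% = 10.642816% of Ridgefield Foods Inc.
Aggregating (R3): 0.16632% + 17% + 10.642816% = 27.809136%.

27.809136%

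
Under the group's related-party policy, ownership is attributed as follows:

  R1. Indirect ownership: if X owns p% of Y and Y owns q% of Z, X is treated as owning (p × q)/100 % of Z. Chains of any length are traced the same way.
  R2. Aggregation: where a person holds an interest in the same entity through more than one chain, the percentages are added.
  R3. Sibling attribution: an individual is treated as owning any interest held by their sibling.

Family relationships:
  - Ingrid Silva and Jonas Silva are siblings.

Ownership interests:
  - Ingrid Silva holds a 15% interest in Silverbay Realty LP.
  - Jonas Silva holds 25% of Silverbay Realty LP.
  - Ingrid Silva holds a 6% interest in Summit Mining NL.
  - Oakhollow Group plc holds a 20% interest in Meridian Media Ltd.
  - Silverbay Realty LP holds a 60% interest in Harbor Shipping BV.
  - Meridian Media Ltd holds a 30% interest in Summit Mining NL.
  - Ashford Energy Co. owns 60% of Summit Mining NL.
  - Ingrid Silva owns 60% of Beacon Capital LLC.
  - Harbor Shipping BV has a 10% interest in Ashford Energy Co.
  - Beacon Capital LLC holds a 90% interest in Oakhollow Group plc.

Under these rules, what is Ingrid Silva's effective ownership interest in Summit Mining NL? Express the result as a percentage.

10.68%

By sibling attribution (R3), Ingrid Silva is treated as also owning Jonas Silva's interest in Silverbay Realty LP, giving 15% + 25% = 40%.
Chain via Silverbay Realty LP → Harbor Shipping BV → Ashford Energy Co. (R1): 40% × 60% × 10% × 60% = 1.44% of Summit Mining NL.
Chain via Beacon Capital LLC → Oakhollow Group plc → Meridian Media Ltd (R1): 60% × 90% × 20% × 30% = 3.24% of Summit Mining NL.
Direct interest in Summit Mining NL: 6%.
Aggregating (R2): 1.44% + 3.24% + 6% = 10.68%.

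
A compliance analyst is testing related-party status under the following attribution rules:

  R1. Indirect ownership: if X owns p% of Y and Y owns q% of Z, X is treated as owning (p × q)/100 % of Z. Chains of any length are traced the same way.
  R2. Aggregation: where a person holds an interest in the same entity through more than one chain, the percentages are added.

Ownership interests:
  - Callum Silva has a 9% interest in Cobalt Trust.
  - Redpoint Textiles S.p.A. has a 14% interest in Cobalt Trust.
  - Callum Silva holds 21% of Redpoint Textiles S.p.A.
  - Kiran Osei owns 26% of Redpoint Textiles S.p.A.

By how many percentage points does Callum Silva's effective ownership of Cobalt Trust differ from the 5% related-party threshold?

6.94

Chain via Redpoint Textiles S.p.A. (R1): 21% × 14% = 2.94% of Cobalt Trust.
Direct interest in Cobalt Trust: 9%.
Aggregating (R2): 2.94% + 9% = 11.94%.
11.94% exceeds the 5% threshold by 6.94 percentage points.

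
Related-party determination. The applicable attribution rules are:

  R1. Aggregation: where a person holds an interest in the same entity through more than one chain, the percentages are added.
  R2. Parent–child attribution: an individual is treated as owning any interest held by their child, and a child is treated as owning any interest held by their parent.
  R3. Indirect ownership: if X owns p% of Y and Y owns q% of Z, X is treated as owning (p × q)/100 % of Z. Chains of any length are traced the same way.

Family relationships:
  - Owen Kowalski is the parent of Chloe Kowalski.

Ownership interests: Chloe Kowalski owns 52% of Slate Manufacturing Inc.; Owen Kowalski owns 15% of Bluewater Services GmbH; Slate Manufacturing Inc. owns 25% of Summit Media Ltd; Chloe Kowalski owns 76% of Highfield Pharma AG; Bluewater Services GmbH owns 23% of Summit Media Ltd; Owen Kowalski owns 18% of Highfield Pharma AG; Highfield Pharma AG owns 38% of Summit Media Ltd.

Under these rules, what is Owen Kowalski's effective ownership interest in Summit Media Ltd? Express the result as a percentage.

By parent–child attribution (R2), Owen Kowalski is treated as also owning Chloe Kowalski's interest in Highfield Pharma AG, giving 18% + 76% = 94%.
By parent–child attribution (R2), Owen Kowalski is treated as owning Chloe Kowalski's 52% interest in Slate Manufacturing Inc.
Chain via Highfield Pharma AG (R3): 94% × 38% = 35.72% of Summit Media Ltd.
Chain via Bluewater Services GmbH (R3): 15% × 23% = 3.45% of Summit Media Ltd.
Chain via Slate Manufacturing Inc. (R3): 52% × 25% = 13% of Summit Media Ltd.
Aggregating (R1): 35.72% + 3.45% + 13% = 52.17%.

52.17%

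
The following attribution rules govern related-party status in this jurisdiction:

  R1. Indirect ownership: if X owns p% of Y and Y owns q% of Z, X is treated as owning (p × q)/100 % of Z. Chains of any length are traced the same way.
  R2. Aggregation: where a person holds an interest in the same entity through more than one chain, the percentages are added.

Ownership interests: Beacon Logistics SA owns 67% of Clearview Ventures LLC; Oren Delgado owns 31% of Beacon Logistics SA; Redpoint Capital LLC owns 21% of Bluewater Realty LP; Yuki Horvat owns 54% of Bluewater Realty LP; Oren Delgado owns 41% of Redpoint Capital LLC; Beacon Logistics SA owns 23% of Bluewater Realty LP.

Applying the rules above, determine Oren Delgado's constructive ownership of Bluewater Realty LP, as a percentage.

15.74%

Chain via Redpoint Capital LLC (R1): 41% × 21% = 8.61% of Bluewater Realty LP.
Chain via Beacon Logistics SA (R1): 31% × 23% = 7.13% of Bluewater Realty LP.
Aggregating (R2): 8.61% + 7.13% = 15.74%.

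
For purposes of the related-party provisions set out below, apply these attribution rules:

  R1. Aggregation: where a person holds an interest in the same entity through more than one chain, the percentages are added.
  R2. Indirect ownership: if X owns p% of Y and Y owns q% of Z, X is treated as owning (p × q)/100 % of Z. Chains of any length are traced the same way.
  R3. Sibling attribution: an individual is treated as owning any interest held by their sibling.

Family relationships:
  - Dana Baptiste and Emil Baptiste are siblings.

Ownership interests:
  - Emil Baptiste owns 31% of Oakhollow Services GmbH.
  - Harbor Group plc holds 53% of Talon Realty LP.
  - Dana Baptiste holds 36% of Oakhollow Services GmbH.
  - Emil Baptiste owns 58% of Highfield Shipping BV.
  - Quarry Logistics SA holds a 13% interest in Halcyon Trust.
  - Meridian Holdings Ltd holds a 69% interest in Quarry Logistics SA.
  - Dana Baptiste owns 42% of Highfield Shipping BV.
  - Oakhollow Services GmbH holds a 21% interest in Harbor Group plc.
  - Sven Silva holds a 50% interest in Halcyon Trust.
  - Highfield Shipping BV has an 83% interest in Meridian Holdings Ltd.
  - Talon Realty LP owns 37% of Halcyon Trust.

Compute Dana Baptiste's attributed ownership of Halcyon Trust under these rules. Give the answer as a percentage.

10.204227%

By sibling attribution (R3), Dana Baptiste is treated as also owning Emil Baptiste's interest in Oakhollow Services GmbH, giving 36% + 31% = 67%.
By sibling attribution (R3), Dana Baptiste is treated as also owning Emil Baptiste's interest in Highfield Shipping BV, giving 42% + 58% = 100%.
Chain via Oakhollow Services GmbH → Harbor Group plc → Talon Realty LP (R2): 67% × 21% × 53% × 37% = 2.759127% of Halcyon Trust.
Chain via Highfield Shipping BV → Meridian Holdings Ltd → Quarry Logistics SA (R2): 100% × 83% × 69% × 13% = 7.4451% of Halcyon Trust.
Aggregating (R1): 2.759127% + 7.4451% = 10.204227%.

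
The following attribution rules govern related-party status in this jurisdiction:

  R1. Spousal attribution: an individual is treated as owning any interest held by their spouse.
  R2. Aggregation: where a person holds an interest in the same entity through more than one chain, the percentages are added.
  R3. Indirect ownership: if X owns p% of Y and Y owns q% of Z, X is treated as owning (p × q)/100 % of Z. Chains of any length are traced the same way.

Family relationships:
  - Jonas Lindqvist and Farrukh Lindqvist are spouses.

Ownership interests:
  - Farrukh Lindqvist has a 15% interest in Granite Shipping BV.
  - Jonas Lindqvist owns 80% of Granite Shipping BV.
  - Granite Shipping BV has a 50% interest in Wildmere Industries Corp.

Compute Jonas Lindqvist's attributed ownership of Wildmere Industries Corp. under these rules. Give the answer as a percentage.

By spousal attribution (R1), Jonas Lindqvist is treated as also owning Farrukh Lindqvist's interest in Granite Shipping BV, giving 80% + 15% = 95%.
Chain via Granite Shipping BV (R3): 95% × 50% = 47.5% of Wildmere Industries Corp.

47.5%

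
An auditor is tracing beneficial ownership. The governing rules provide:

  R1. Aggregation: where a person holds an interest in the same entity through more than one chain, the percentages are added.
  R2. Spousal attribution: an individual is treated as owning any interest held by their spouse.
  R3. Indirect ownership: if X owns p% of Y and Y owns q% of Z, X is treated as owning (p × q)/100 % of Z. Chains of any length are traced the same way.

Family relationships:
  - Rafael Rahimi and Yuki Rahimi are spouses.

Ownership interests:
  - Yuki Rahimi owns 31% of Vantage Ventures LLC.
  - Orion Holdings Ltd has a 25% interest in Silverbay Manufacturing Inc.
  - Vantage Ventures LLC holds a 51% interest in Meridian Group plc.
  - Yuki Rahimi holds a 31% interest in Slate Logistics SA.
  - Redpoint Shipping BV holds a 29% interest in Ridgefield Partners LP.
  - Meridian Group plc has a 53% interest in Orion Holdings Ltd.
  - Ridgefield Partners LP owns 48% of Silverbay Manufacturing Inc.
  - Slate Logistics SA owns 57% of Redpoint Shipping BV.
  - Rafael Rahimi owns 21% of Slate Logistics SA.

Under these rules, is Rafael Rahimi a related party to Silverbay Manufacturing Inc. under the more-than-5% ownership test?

Yes

By spousal attribution (R2), Rafael Rahimi is treated as also owning Yuki Rahimi's interest in Slate Logistics SA, giving 21% + 31% = 52%.
By spousal attribution (R2), Rafael Rahimi is treated as owning Yuki Rahimi's 31% interest in Vantage Ventures LLC.
Chain via Slate Logistics SA → Redpoint Shipping BV → Ridgefield Partners LP (R3): 52% × 57% × 29% × 48% = 4.125888% of Silverbay Manufacturing Inc.
Chain via Vantage Ventures LLC → Meridian Group plc → Orion Holdings Ltd (R3): 31% × 51% × 53% × 25% = 2.094825% of Silverbay Manufacturing Inc.
Aggregating (R1): 4.125888% + 2.094825% = 6.220713%.
6.220713% exceeds the 5% threshold, so Rafael is a related party to Silverbay Manufacturing Inc.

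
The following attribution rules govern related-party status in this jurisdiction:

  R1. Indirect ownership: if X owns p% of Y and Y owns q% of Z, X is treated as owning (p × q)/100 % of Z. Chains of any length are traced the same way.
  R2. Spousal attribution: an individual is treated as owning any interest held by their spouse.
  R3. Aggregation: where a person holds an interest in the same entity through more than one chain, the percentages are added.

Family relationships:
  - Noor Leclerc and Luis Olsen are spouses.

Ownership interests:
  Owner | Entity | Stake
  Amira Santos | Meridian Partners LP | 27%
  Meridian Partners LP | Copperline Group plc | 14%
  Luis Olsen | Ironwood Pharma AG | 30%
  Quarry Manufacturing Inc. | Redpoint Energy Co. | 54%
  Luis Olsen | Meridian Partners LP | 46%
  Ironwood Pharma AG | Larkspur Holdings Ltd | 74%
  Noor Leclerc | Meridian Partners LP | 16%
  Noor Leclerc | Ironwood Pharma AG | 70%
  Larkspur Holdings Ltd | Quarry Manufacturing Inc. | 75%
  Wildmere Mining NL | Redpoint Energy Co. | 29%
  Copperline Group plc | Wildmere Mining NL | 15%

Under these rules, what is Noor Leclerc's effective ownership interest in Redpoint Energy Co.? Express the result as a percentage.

By spousal attribution (R2), Noor Leclerc is treated as also owning Luis Olsen's interest in Ironwood Pharma AG, giving 70% + 30% = 100%.
By spousal attribution (R2), Noor Leclerc is treated as also owning Luis Olsen's interest in Meridian Partners LP, giving 16% + 46% = 62%.
Chain via Ironwood Pharma AG → Larkspur Holdings Ltd → Quarry Manufacturing Inc. (R1): 100% × 74% × 75% × 54% = 29.97% of Redpoint Energy Co.
Chain via Meridian Partners LP → Copperline Group plc → Wildmere Mining NL (R1): 62% × 14% × 15% × 29% = 0.37758% of Redpoint Energy Co.
Aggregating (R3): 29.97% + 0.37758% = 30.34758%.

30.34758%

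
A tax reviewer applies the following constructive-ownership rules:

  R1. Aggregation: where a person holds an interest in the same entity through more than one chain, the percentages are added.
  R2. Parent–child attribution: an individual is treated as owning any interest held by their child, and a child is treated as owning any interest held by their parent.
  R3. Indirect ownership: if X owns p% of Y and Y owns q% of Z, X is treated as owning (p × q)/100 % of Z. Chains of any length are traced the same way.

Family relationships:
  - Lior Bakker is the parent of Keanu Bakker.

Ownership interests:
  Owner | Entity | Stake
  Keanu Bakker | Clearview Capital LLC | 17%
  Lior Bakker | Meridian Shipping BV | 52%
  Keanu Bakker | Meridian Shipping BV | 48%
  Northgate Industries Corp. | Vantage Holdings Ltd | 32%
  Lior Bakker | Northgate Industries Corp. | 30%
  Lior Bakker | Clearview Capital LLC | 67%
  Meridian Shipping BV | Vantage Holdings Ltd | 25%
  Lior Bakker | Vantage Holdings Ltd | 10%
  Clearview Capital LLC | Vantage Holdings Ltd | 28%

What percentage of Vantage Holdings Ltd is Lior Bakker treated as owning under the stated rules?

68.12%

By parent–child attribution (R2), Lior Bakker is treated as also owning Keanu Bakker's interest in Meridian Shipping BV, giving 52% + 48% = 100%.
By parent–child attribution (R2), Lior Bakker is treated as also owning Keanu Bakker's interest in Clearview Capital LLC, giving 67% + 17% = 84%.
Chain via Northgate Industries Corp. (R3): 30% × 32% = 9.6% of Vantage Holdings Ltd.
Chain via Meridian Shipping BV (R3): 100% × 25% = 25% of Vantage Holdings Ltd.
Chain via Clearview Capital LLC (R3): 84% × 28% = 23.52% of Vantage Holdings Ltd.
Direct interest in Vantage Holdings Ltd: 10%.
Aggregating (R1): 9.6% + 25% + 23.52% + 10% = 68.12%.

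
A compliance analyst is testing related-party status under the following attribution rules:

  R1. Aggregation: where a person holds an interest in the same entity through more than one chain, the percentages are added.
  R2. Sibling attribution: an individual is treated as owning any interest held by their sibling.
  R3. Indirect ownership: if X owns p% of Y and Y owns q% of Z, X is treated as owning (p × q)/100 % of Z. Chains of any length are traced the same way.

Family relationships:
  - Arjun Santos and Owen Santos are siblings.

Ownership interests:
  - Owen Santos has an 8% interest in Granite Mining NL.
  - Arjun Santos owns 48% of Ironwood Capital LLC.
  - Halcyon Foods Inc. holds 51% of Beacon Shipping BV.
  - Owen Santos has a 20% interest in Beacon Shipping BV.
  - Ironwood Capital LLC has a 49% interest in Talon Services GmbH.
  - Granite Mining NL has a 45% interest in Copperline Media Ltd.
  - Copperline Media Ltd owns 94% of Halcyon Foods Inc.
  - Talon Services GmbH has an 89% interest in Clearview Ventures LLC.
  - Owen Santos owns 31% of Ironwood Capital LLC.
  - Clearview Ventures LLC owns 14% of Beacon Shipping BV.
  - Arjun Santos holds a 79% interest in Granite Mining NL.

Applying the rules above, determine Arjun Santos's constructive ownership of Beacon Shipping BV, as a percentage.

43.591776%

By sibling attribution (R2), Arjun Santos is treated as also owning Owen Santos's interest in Granite Mining NL, giving 79% + 8% = 87%.
By sibling attribution (R2), Arjun Santos is treated as also owning Owen Santos's interest in Ironwood Capital LLC, giving 48% + 31% = 79%.
By sibling attribution (R2), Arjun Santos is treated as owning Owen Santos's 20% interest in Beacon Shipping BV.
Chain via Granite Mining NL → Copperline Media Ltd → Halcyon Foods Inc. (R3): 87% × 45% × 94% × 51% = 18.76851% of Beacon Shipping BV.
Chain via Ironwood Capital LLC → Talon Services GmbH → Clearview Ventures LLC (R3): 79% × 49% × 89% × 14% = 4.823266% of Beacon Shipping BV.
Direct interest in Beacon Shipping BV: 20%.
Aggregating (R1): 18.76851% + 4.823266% + 20% = 43.591776%.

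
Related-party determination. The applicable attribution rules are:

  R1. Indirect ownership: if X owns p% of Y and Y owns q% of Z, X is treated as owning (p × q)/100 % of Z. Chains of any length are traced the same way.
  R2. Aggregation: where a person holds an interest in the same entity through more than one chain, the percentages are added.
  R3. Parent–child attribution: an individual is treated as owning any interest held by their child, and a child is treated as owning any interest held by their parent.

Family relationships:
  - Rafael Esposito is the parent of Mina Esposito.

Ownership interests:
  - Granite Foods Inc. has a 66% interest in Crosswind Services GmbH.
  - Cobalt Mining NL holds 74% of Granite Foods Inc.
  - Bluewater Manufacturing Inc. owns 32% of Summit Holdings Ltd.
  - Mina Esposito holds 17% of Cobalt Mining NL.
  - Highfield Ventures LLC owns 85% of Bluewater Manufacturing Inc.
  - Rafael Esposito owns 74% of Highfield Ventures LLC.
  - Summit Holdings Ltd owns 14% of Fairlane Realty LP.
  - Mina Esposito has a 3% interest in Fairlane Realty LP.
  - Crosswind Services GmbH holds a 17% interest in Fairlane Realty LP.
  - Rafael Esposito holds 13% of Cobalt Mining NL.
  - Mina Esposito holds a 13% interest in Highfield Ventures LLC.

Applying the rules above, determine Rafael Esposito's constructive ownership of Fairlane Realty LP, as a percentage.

8.8038%

By parent–child attribution (R3), Rafael Esposito is treated as also owning Mina Esposito's interest in Highfield Ventures LLC, giving 74% + 13% = 87%.
By parent–child attribution (R3), Rafael Esposito is treated as also owning Mina Esposito's interest in Cobalt Mining NL, giving 13% + 17% = 30%.
By parent–child attribution (R3), Rafael Esposito is treated as owning Mina Esposito's 3% interest in Fairlane Realty LP.
Chain via Highfield Ventures LLC → Bluewater Manufacturing Inc. → Summit Holdings Ltd (R1): 87% × 85% × 32% × 14% = 3.31296% of Fairlane Realty LP.
Chain via Cobalt Mining NL → Granite Foods Inc. → Crosswind Services GmbH (R1): 30% × 74% × 66% × 17% = 2.49084% of Fairlane Realty LP.
Direct interest in Fairlane Realty LP: 3%.
Aggregating (R2): 3.31296% + 2.49084% + 3% = 8.8038%.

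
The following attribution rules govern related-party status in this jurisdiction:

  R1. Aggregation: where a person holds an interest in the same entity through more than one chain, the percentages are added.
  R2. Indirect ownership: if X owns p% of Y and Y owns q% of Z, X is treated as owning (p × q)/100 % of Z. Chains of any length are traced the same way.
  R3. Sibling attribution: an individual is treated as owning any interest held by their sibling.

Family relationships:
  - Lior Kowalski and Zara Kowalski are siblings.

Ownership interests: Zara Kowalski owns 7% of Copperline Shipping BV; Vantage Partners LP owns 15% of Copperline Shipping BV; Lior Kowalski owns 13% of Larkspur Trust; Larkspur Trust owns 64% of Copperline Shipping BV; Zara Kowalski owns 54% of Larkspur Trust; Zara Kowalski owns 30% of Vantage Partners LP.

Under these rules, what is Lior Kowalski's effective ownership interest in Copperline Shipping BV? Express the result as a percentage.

54.38%

By sibling attribution (R3), Lior Kowalski is treated as also owning Zara Kowalski's interest in Larkspur Trust, giving 13% + 54% = 67%.
By sibling attribution (R3), Lior Kowalski is treated as owning Zara Kowalski's 30% interest in Vantage Partners LP.
By sibling attribution (R3), Lior Kowalski is treated as owning Zara Kowalski's 7% interest in Copperline Shipping BV.
Chain via Larkspur Trust (R2): 67% × 64% = 42.88% of Copperline Shipping BV.
Chain via Vantage Partners LP (R2): 30% × 15% = 4.5% of Copperline Shipping BV.
Direct interest in Copperline Shipping BV: 7%.
Aggregating (R1): 42.88% + 4.5% + 7% = 54.38%.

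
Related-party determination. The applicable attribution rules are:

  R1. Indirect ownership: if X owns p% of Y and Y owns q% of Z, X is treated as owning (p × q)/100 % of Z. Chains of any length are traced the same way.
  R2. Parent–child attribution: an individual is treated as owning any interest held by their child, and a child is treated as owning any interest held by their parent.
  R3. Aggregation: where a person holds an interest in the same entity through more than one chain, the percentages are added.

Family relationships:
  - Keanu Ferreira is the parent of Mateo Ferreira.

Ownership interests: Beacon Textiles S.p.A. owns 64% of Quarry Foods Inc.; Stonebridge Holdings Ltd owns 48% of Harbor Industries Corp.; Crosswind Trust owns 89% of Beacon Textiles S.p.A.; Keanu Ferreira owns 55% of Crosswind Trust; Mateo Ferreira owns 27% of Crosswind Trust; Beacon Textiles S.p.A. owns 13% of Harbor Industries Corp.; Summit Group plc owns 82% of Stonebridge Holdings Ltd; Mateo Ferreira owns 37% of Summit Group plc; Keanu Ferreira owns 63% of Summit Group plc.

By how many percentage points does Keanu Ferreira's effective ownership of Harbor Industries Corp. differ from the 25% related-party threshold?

23.8474

By parent–child attribution (R2), Keanu Ferreira is treated as also owning Mateo Ferreira's interest in Summit Group plc, giving 63% + 37% = 100%.
By parent–child attribution (R2), Keanu Ferreira is treated as also owning Mateo Ferreira's interest in Crosswind Trust, giving 55% + 27% = 82%.
Chain via Summit Group plc → Stonebridge Holdings Ltd (R1): 100% × 82% × 48% = 39.36% of Harbor Industries Corp.
Chain via Crosswind Trust → Beacon Textiles S.p.A. (R1): 82% × 89% × 13% = 9.4874% of Harbor Industries Corp.
Aggregating (R3): 39.36% + 9.4874% = 48.8474%.
48.8474% exceeds the 25% threshold by 23.8474 percentage points.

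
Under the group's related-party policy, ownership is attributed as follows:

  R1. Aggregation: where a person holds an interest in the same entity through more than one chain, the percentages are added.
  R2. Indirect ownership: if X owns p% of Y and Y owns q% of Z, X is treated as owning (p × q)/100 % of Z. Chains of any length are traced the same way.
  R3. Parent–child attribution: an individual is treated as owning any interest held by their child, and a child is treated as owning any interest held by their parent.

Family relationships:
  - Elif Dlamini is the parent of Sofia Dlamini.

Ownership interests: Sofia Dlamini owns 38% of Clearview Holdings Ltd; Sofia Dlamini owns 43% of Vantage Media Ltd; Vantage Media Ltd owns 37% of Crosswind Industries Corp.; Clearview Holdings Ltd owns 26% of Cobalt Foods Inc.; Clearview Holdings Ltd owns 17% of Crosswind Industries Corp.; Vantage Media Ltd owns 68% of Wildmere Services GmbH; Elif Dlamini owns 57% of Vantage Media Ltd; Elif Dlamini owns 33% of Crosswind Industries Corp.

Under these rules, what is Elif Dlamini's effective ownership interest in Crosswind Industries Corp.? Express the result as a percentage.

By parent–child attribution (R3), Elif Dlamini is treated as also owning Sofia Dlamini's interest in Vantage Media Ltd, giving 57% + 43% = 100%.
By parent–child attribution (R3), Elif Dlamini is treated as owning Sofia Dlamini's 38% interest in Clearview Holdings Ltd.
Chain via Vantage Media Ltd (R2): 100% × 37% = 37% of Crosswind Industries Corp.
Direct interest in Crosswind Industries Corp: 33%.
Chain via Clearview Holdings Ltd (R2): 38% × 17% = 6.46% of Crosswind Industries Corp.
Aggregating (R1): 37% + 33% + 6.46% = 76.46%.

76.46%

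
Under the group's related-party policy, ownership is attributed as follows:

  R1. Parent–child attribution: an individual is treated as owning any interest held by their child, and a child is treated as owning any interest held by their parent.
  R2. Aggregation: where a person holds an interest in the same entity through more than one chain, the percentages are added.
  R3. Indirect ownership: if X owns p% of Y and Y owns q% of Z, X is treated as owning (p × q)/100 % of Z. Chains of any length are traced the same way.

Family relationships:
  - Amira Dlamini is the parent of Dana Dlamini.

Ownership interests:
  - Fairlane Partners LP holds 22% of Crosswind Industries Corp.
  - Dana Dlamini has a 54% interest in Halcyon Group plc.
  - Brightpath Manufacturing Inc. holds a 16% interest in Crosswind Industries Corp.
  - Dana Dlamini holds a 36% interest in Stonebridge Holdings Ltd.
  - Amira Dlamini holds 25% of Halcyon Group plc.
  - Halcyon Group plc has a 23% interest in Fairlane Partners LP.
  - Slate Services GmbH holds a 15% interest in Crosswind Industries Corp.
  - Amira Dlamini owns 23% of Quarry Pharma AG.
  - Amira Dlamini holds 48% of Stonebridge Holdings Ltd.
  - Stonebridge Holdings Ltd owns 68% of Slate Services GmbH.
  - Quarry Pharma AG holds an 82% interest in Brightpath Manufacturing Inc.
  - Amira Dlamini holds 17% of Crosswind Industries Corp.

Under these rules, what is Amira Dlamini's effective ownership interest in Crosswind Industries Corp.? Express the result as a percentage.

By parent–child attribution (R1), Amira Dlamini is treated as also owning Dana Dlamini's interest in Halcyon Group plc, giving 25% + 54% = 79%.
By parent–child attribution (R1), Amira Dlamini is treated as also owning Dana Dlamini's interest in Stonebridge Holdings Ltd, giving 48% + 36% = 84%.
Chain via Halcyon Group plc → Fairlane Partners LP (R3): 79% × 23% × 22% = 3.9974% of Crosswind Industries Corp.
Chain via Quarry Pharma AG → Brightpath Manufacturing Inc. (R3): 23% × 82% × 16% = 3.0176% of Crosswind Industries Corp.
Chain via Stonebridge Holdings Ltd → Slate Services GmbH (R3): 84% × 68% × 15% = 8.568% of Crosswind Industries Corp.
Direct interest in Crosswind Industries Corp: 17%.
Aggregating (R2): 3.9974% + 3.0176% + 8.568% + 17% = 32.583%.

32.583%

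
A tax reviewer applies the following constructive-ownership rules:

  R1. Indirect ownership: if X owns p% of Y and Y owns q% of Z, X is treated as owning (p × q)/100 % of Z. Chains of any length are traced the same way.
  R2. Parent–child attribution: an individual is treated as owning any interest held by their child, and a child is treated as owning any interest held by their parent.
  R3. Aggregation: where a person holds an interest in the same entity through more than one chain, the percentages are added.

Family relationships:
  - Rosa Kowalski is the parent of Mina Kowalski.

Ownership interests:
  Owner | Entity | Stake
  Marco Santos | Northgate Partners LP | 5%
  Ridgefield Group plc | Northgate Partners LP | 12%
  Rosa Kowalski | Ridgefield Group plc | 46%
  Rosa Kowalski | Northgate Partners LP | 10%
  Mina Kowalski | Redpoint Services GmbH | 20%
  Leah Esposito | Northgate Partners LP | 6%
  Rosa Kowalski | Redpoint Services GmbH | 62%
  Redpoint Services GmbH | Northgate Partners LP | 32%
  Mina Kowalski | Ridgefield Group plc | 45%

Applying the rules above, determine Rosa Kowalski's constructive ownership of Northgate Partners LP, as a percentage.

By parent–child attribution (R2), Rosa Kowalski is treated as also owning Mina Kowalski's interest in Ridgefield Group plc, giving 46% + 45% = 91%.
By parent–child attribution (R2), Rosa Kowalski is treated as also owning Mina Kowalski's interest in Redpoint Services GmbH, giving 62% + 20% = 82%.
Chain via Ridgefield Group plc (R1): 91% × 12% = 10.92% of Northgate Partners LP.
Chain via Redpoint Services GmbH (R1): 82% × 32% = 26.24% of Northgate Partners LP.
Direct interest in Northgate Partners LP: 10%.
Aggregating (R3): 10.92% + 26.24% + 10% = 47.16%.

47.16%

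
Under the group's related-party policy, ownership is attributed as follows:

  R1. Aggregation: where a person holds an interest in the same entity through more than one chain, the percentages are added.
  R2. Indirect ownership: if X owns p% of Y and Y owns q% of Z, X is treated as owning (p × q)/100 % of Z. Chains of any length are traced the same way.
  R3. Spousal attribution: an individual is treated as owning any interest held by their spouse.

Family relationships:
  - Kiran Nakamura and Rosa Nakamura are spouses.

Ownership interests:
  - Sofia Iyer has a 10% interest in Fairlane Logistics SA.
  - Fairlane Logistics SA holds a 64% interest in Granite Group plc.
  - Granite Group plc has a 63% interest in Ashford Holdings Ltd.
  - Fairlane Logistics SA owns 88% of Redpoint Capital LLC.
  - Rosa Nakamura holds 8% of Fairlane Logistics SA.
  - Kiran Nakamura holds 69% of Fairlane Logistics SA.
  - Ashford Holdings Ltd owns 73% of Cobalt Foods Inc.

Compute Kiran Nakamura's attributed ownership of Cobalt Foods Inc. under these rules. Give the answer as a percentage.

By spousal attribution (R3), Kiran Nakamura is treated as also owning Rosa Nakamura's interest in Fairlane Logistics SA, giving 69% + 8% = 77%.
Chain via Fairlane Logistics SA → Granite Group plc → Ashford Holdings Ltd (R2): 77% × 64% × 63% × 73% = 22.663872% of Cobalt Foods Inc.

22.663872%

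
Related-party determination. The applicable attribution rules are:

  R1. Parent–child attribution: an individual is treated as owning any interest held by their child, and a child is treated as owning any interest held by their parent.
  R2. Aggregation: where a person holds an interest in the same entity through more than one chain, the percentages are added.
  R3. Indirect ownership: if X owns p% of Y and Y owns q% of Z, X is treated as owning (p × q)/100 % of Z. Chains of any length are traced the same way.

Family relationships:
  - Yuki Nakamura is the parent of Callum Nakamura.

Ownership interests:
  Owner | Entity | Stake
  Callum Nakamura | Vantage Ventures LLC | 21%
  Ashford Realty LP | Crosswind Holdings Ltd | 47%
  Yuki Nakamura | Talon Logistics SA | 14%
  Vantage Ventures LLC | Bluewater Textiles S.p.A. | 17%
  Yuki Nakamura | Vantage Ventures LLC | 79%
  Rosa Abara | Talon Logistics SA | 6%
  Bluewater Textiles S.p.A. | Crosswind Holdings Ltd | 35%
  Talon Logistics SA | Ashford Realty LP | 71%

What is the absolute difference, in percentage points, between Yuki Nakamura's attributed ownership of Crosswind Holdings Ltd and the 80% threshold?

69.3782

By parent–child attribution (R1), Yuki Nakamura is treated as also owning Callum Nakamura's interest in Vantage Ventures LLC, giving 79% + 21% = 100%.
Chain via Vantage Ventures LLC → Bluewater Textiles S.p.A. (R3): 100% × 17% × 35% = 5.95% of Crosswind Holdings Ltd.
Chain via Talon Logistics SA → Ashford Realty LP (R3): 14% × 71% × 47% = 4.6718% of Crosswind Holdings Ltd.
Aggregating (R2): 5.95% + 4.6718% = 10.6218%.
10.6218% falls short of the 80% threshold by 69.3782 percentage points.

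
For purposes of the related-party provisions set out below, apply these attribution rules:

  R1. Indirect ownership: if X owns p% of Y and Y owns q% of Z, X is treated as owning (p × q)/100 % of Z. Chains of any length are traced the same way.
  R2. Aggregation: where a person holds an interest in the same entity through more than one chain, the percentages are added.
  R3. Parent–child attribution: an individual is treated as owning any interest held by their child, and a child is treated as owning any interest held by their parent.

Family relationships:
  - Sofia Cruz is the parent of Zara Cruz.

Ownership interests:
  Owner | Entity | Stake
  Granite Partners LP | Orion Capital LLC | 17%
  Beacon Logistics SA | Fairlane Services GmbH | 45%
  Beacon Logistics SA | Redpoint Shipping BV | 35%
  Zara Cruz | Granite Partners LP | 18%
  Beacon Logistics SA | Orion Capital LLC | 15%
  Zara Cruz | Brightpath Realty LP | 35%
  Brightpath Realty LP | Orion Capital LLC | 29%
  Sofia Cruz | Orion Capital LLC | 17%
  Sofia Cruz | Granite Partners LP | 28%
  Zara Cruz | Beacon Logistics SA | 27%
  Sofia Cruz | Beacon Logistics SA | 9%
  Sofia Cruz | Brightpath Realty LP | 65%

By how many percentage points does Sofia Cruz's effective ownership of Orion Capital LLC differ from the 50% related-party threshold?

9.22

By parent–child attribution (R3), Sofia Cruz is treated as also owning Zara Cruz's interest in Brightpath Realty LP, giving 65% + 35% = 100%.
By parent–child attribution (R3), Sofia Cruz is treated as also owning Zara Cruz's interest in Beacon Logistics SA, giving 9% + 27% = 36%.
By parent–child attribution (R3), Sofia Cruz is treated as also owning Zara Cruz's interest in Granite Partners LP, giving 28% + 18% = 46%.
Chain via Brightpath Realty LP (R1): 100% × 29% = 29% of Orion Capital LLC.
Chain via Beacon Logistics SA (R1): 36% × 15% = 5.4% of Orion Capital LLC.
Chain via Granite Partners LP (R1): 46% × 17% = 7.82% of Orion Capital LLC.
Direct interest in Orion Capital LLC: 17%.
Aggregating (R2): 29% + 5.4% + 7.82% + 17% = 59.22%.
59.22% exceeds the 50% threshold by 9.22 percentage points.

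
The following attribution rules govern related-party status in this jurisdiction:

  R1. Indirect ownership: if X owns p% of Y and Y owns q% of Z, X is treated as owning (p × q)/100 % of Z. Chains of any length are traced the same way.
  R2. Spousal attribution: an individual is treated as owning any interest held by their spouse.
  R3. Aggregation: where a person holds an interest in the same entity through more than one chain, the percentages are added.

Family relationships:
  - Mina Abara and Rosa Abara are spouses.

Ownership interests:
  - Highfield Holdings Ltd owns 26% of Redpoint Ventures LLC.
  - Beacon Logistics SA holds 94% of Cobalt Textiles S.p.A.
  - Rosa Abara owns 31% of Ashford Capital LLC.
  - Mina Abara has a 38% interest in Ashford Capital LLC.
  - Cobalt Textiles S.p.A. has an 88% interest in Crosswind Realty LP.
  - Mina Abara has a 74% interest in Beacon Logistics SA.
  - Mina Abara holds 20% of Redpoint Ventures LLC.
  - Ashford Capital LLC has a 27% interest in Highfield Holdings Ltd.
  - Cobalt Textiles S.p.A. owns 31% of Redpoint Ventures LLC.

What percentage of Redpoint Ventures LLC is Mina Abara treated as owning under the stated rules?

By spousal attribution (R2), Mina Abara is treated as also owning Rosa Abara's interest in Ashford Capital LLC, giving 38% + 31% = 69%.
Chain via Ashford Capital LLC → Highfield Holdings Ltd (R1): 69% × 27% × 26% = 4.8438% of Redpoint Ventures LLC.
Chain via Beacon Logistics SA → Cobalt Textiles S.p.A. (R1): 74% × 94% × 31% = 21.5636% of Redpoint Ventures LLC.
Direct interest in Redpoint Ventures LLC: 20%.
Aggregating (R3): 4.8438% + 21.5636% + 20% = 46.4074%.

46.4074%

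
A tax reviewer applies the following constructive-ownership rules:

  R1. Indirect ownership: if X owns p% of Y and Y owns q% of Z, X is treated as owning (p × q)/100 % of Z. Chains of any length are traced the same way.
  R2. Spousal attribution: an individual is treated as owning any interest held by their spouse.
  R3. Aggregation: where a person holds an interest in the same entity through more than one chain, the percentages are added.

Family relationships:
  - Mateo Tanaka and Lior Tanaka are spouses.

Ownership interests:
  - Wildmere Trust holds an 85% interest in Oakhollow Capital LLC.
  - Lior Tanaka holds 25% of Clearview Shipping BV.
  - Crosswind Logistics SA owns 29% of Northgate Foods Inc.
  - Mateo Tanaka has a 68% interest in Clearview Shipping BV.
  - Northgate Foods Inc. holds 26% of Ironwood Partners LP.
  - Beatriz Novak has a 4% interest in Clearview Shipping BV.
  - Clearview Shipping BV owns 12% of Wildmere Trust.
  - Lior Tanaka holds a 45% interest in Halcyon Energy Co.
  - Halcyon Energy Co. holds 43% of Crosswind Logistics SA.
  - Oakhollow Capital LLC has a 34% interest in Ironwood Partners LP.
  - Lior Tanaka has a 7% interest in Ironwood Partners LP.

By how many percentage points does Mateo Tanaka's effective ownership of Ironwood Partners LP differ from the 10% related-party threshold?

By spousal attribution (R2), Mateo Tanaka is treated as also owning Lior Tanaka's interest in Clearview Shipping BV, giving 68% + 25% = 93%.
By spousal attribution (R2), Mateo Tanaka is treated as owning Lior Tanaka's 45% interest in Halcyon Energy Co.
By spousal attribution (R2), Mateo Tanaka is treated as owning Lior Tanaka's 7% interest in Ironwood Partners LP.
Chain via Clearview Shipping BV → Wildmere Trust → Oakhollow Capital LLC (R1): 93% × 12% × 85% × 34% = 3.22524% of Ironwood Partners LP.
Chain via Halcyon Energy Co. → Crosswind Logistics SA → Northgate Foods Inc. (R1): 45% × 43% × 29% × 26% = 1.45899% of Ironwood Partners LP.
Direct interest in Ironwood Partners LP: 7%.
Aggregating (R3): 3.22524% + 1.45899% + 7% = 11.68423%.
11.68423% exceeds the 10% threshold by 1.68423 percentage points.

1.68423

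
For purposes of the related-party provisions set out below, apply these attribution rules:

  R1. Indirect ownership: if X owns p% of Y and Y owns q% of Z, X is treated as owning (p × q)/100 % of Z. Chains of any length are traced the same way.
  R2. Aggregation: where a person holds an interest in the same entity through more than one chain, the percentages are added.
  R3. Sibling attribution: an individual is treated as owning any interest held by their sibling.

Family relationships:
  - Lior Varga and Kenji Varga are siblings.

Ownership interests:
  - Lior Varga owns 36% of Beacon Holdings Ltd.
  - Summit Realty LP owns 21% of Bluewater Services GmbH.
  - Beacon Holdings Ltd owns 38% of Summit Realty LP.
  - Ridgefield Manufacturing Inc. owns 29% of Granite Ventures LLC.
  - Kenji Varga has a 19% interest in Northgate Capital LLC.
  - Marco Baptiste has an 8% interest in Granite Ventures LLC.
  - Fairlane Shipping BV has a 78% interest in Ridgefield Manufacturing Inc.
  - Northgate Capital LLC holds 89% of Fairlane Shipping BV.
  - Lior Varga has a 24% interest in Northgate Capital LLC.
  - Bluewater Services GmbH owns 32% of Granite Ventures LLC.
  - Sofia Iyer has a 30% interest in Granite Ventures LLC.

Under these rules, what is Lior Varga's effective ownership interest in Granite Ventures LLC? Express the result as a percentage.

9.57597%

By sibling attribution (R3), Lior Varga is treated as also owning Kenji Varga's interest in Northgate Capital LLC, giving 24% + 19% = 43%.
Chain via Northgate Capital LLC → Fairlane Shipping BV → Ridgefield Manufacturing Inc. (R1): 43% × 89% × 78% × 29% = 8.656674% of Granite Ventures LLC.
Chain via Beacon Holdings Ltd → Summit Realty LP → Bluewater Services GmbH (R1): 36% × 38% × 21% × 32% = 0.919296% of Granite Ventures LLC.
Aggregating (R2): 8.656674% + 0.919296% = 9.57597%.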